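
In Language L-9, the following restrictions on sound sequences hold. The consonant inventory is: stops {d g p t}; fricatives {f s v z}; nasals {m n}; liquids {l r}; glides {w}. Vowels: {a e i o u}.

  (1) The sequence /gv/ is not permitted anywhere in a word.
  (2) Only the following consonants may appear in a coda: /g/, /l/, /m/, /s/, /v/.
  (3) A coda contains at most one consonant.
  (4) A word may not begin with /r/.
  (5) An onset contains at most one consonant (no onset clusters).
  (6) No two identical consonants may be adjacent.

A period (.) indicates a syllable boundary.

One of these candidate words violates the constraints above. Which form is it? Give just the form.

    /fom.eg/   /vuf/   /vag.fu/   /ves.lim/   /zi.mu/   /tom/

/fom.eg/ — σ1 onset /f/, coda /m/ ok; σ2 onset /∅/, coda /g/ ok → permitted
/vuf/ — violates constraint 2: syllable 1 coda contains /f/, which is not a licensed coda consonant → not permitted
/vag.fu/ — σ1 onset /v/, coda /g/ ok; σ2 onset /f/, coda /∅/ ok → permitted
/ves.lim/ — σ1 onset /v/, coda /s/ ok; σ2 onset /l/, coda /m/ ok → permitted
/zi.mu/ — σ1 onset /z/, coda /∅/ ok; σ2 onset /m/, coda /∅/ ok → permitted
/tom/ — σ1 onset /t/, coda /m/ ok → permitted

/vuf/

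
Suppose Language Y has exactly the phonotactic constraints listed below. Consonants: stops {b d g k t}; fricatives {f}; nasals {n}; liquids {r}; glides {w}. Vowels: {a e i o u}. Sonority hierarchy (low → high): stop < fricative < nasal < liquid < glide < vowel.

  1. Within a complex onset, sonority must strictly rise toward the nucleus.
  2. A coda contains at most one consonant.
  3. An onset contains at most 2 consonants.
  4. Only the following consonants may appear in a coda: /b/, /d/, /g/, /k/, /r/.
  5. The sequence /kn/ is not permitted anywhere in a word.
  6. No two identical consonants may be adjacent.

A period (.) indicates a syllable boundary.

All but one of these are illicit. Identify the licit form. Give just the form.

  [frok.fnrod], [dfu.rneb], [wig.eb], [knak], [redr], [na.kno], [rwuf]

[wig.eb]

[frok.fnrod] — violates constraint 3: syllable 2 onset /fnr/ has 3 consonants (> 2) → illicit
[dfu.rneb] — violates constraint 1: syllable 2 onset /rn/: /r/ (liquid, 4) → /n/ (nasal, 3) does not rise → illicit
[wig.eb] — σ1 onset /w/, coda /g/ ok; σ2 onset /∅/, coda /b/ ok → licit
[knak] — violates constraint 5: contains banned sequence /kn/ → illicit
[redr] — violates constraint 2: syllable 1 coda /dr/ has 2 consonants (> 1) → illicit
[na.kno] — violates constraint 5: contains banned sequence /kn/ → illicit
[rwuf] — violates constraint 4: syllable 1 coda contains /f/, which is not a licensed coda consonant → illicit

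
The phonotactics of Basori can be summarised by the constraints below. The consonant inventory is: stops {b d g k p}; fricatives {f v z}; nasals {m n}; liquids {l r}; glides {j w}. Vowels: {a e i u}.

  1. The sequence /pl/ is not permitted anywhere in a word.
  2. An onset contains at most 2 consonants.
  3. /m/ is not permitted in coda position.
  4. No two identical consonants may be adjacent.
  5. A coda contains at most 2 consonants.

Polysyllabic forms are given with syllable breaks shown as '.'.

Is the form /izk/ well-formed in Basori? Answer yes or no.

yes

/izk/ — σ1 onset /∅/, coda /zk/ (2C) ok → well-formed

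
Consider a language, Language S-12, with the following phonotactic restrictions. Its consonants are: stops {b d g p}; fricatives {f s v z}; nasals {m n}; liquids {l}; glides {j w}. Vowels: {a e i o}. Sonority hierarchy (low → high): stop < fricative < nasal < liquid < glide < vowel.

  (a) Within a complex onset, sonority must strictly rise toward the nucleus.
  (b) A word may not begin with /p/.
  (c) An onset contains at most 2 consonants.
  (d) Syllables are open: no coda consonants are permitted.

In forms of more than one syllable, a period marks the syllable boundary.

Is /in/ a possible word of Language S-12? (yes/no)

no

/in/ — violates constraint (d): syllable 1 coda /n/ has 1 consonant (> 0) → ill-formed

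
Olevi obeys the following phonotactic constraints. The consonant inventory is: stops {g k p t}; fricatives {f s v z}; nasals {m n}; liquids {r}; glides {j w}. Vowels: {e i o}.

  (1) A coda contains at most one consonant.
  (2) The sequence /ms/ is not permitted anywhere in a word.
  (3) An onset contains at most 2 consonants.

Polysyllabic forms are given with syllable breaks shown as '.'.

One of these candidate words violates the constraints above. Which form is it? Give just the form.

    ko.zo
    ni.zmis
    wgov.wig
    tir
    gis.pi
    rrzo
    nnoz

ko.zo — σ1 onset /k/, coda /∅/ ok; σ2 onset /z/, coda /∅/ ok → permitted
ni.zmis — σ1 onset /n/, coda /∅/ ok; σ2 onset /zm/ (2C), coda /s/ ok → permitted
wgov.wig — σ1 onset /wg/ (2C), coda /v/ ok; σ2 onset /w/, coda /g/ ok → permitted
tir — σ1 onset /t/, coda /r/ ok → permitted
gis.pi — σ1 onset /g/, coda /s/ ok; σ2 onset /p/, coda /∅/ ok → permitted
rrzo — violates constraint 3: syllable 1 onset /rrz/ has 3 consonants (> 2) → not permitted
nnoz — σ1 onset /nn/ (2C), coda /z/ ok → permitted

rrzo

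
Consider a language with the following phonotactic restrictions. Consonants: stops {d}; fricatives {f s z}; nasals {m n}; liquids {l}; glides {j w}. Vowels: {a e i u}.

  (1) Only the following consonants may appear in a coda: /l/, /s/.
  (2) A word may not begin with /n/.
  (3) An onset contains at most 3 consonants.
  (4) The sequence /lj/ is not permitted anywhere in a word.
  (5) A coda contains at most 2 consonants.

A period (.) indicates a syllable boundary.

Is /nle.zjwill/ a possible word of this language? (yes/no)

no

/nle.zjwill/ — violates constraint 2: word begins with /n/ → ill-formed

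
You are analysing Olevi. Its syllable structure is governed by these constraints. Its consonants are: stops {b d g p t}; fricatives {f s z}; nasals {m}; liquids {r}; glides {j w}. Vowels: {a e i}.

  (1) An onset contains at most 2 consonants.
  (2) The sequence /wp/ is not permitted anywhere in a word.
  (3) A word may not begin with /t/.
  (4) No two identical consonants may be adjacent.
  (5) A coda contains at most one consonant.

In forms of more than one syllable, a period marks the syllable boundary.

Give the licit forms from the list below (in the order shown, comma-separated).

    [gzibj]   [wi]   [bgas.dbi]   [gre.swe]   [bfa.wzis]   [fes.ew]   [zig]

[wi], [bgas.dbi], [gre.swe], [bfa.wzis], [fes.ew], [zig]

[gzibj] — violates constraint 5: syllable 1 coda /bj/ has 2 consonants (> 1) → illicit
[wi] — σ1 onset /w/, coda /∅/ ok → licit
[bgas.dbi] — σ1 onset /bg/ (2C), coda /s/ ok; σ2 onset /db/ (2C), coda /∅/ ok → licit
[gre.swe] — σ1 onset /gr/ (2C), coda /∅/ ok; σ2 onset /sw/ (2C), coda /∅/ ok → licit
[bfa.wzis] — σ1 onset /bf/ (2C), coda /∅/ ok; σ2 onset /wz/ (2C), coda /s/ ok → licit
[fes.ew] — σ1 onset /f/, coda /s/ ok; σ2 onset /∅/, coda /w/ ok → licit
[zig] — σ1 onset /z/, coda /g/ ok → licit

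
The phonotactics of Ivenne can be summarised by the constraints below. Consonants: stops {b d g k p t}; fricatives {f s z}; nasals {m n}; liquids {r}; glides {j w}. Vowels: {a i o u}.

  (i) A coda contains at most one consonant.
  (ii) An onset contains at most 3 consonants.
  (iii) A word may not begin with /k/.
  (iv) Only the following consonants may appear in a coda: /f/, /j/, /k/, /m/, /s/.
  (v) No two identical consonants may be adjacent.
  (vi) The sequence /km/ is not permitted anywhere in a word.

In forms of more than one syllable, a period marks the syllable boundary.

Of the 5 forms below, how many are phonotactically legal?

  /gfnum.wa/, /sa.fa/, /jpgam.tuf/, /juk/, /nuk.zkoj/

5

/gfnum.wa/ — σ1 onset /gfn/ (3C), coda /m/ ok; σ2 onset /w/, coda /∅/ ok → phonotactically legal
/sa.fa/ — σ1 onset /s/, coda /∅/ ok; σ2 onset /f/, coda /∅/ ok → phonotactically legal
/jpgam.tuf/ — σ1 onset /jpg/ (3C), coda /m/ ok; σ2 onset /t/, coda /f/ ok → phonotactically legal
/juk/ — σ1 onset /j/, coda /k/ ok → phonotactically legal
/nuk.zkoj/ — σ1 onset /n/, coda /k/ ok; σ2 onset /zk/ (2C), coda /j/ ok → phonotactically legal
Phonotactically legal: /gfnum.wa/, /sa.fa/, /jpgam.tuf/, /juk/, /nuk.zkoj/ → 5.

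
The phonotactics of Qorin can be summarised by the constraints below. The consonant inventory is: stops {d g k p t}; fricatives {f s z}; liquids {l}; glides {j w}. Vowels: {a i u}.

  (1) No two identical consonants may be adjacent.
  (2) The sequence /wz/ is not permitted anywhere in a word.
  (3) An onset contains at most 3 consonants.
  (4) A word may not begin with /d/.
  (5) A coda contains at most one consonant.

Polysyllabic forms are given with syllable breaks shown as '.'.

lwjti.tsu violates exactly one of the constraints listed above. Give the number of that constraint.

3

lwjti.tsu: syllable 1 onset /lwjt/ has 4 consonants (> 3).
This is a violation of constraint 3: "An onset contains at most 3 consonants."
The remaining constraints (1, 2, 4, 5) are satisfied.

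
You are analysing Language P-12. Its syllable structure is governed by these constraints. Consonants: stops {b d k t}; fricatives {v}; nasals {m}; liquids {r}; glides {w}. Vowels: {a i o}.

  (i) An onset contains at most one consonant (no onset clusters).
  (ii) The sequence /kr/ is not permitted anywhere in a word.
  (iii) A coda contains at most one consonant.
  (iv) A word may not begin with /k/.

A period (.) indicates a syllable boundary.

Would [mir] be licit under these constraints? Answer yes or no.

yes

[mir] — σ1 onset /m/, coda /r/ ok → licit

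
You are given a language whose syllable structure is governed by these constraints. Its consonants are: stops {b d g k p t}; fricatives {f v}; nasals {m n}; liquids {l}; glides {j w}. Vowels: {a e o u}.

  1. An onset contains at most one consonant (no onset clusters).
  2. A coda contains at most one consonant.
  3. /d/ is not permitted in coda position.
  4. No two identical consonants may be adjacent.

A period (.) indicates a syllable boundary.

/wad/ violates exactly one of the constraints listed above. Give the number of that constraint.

/wad/: syllable 1 coda contains /d/.
This is a violation of constraint 3: "/d/ is not permitted in coda position."
The remaining constraints (1, 2, 4) are satisfied.

3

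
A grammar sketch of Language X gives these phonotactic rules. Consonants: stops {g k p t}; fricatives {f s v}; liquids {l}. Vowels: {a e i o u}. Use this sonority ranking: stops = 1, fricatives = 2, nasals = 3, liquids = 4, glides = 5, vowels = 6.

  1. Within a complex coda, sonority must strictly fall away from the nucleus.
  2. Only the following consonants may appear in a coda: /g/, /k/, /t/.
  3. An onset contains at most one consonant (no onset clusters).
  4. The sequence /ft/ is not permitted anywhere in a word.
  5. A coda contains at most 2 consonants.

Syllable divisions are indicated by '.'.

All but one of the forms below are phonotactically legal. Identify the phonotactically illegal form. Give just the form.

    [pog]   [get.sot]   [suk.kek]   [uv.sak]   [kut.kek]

[pog] — σ1 onset /p/, coda /g/ ok → phonotactically legal
[get.sot] — σ1 onset /g/, coda /t/ ok; σ2 onset /s/, coda /t/ ok → phonotactically legal
[suk.kek] — σ1 onset /s/, coda /k/ ok; σ2 onset /k/, coda /k/ ok → phonotactically legal
[uv.sak] — violates constraint 2: syllable 1 coda contains /v/, which is not a licensed coda consonant → phonotactically illegal
[kut.kek] — σ1 onset /k/, coda /t/ ok; σ2 onset /k/, coda /k/ ok → phonotactically legal

[uv.sak]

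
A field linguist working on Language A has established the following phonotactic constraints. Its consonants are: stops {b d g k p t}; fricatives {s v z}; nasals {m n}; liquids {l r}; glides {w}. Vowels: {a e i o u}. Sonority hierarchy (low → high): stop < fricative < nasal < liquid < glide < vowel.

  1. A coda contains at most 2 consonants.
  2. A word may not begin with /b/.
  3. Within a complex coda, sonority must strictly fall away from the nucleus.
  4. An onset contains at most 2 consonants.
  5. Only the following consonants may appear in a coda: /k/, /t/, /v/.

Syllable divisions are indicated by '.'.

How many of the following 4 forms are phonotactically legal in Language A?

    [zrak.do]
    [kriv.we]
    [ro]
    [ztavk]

[zrak.do] — σ1 onset /zr/ (2C), coda /k/ ok; σ2 onset /d/, coda /∅/ ok → phonotactically legal
[kriv.we] — σ1 onset /kr/ (2C), coda /v/ ok; σ2 onset /w/, coda /∅/ ok → phonotactically legal
[ro] — σ1 onset /r/, coda /∅/ ok → phonotactically legal
[ztavk] — σ1 onset /zt/ (2C), coda /vk/ (2→1 falls) ok → phonotactically legal
Phonotactically legal: [zrak.do], [kriv.we], [ro], [ztavk] → 4.

4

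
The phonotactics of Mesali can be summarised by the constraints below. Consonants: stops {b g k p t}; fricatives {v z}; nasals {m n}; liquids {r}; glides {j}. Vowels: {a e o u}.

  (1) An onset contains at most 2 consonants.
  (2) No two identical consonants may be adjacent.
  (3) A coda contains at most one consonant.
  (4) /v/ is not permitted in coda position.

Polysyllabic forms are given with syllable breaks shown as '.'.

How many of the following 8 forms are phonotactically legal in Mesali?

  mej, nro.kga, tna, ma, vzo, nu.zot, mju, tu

8

mej — σ1 onset /m/, coda /j/ ok → phonotactically legal
nro.kga — σ1 onset /nr/ (2C), coda /∅/ ok; σ2 onset /kg/ (2C), coda /∅/ ok → phonotactically legal
tna — σ1 onset /tn/ (2C), coda /∅/ ok → phonotactically legal
ma — σ1 onset /m/, coda /∅/ ok → phonotactically legal
vzo — σ1 onset /vz/ (2C), coda /∅/ ok → phonotactically legal
nu.zot — σ1 onset /n/, coda /∅/ ok; σ2 onset /z/, coda /t/ ok → phonotactically legal
mju — σ1 onset /mj/ (2C), coda /∅/ ok → phonotactically legal
tu — σ1 onset /t/, coda /∅/ ok → phonotactically legal
Phonotactically legal: mej, nro.kga, tna, ma, vzo, nu.zot, mju, tu → 8.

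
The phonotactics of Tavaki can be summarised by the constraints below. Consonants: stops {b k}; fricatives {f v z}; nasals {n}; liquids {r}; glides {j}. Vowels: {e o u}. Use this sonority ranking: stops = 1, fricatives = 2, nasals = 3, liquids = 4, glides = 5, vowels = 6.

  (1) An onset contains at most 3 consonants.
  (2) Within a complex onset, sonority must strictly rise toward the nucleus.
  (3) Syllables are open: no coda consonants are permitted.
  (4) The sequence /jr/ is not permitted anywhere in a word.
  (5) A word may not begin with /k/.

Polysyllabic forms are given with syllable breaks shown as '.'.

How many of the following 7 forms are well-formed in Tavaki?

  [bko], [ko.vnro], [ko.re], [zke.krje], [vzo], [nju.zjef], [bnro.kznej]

[bko] — violates constraint 2: syllable 1 onset /bk/: /b/ (stop, 1) → /k/ (stop, 1) does not rise → ill-formed
[ko.vnro] — violates constraint 5: word begins with /k/ → ill-formed
[ko.re] — violates constraint 5: word begins with /k/ → ill-formed
[zke.krje] — violates constraint 2: syllable 1 onset /zk/: /z/ (fricative, 2) → /k/ (stop, 1) does not rise → ill-formed
[vzo] — violates constraint 2: syllable 1 onset /vz/: /v/ (fricative, 2) → /z/ (fricative, 2) does not rise → ill-formed
[nju.zjef] — violates constraint 3: syllable 2 coda /f/ has 1 consonant (> 0) → ill-formed
[bnro.kznej] — violates constraint 3: syllable 2 coda /j/ has 1 consonant (> 0) → ill-formed
No form is well-formed → 0.

0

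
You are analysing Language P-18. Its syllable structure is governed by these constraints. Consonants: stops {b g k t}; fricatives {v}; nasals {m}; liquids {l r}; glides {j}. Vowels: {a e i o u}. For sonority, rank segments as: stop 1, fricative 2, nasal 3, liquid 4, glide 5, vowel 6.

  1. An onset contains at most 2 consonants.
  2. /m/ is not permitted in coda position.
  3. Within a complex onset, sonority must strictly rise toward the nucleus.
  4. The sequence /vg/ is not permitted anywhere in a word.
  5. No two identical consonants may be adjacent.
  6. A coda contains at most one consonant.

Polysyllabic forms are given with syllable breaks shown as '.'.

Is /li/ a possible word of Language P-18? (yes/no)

/li/ — σ1 onset /l/, coda /∅/ ok → licit

yes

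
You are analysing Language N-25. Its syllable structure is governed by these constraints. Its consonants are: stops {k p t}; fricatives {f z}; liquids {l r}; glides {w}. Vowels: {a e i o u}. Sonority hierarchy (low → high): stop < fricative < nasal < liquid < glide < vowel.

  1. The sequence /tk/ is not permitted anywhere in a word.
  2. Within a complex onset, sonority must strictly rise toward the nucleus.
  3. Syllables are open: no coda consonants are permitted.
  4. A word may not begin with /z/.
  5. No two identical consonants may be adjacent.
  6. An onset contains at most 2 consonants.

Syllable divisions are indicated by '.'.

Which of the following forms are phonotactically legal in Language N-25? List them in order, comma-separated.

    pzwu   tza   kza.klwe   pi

pzwu — violates constraint 6: syllable 1 onset /pzw/ has 3 consonants (> 2) → phonotactically illegal
tza — σ1 onset /tz/ (1→2 rises), coda /∅/ ok → phonotactically legal
kza.klwe — violates constraint 6: syllable 2 onset /klw/ has 3 consonants (> 2) → phonotactically illegal
pi — σ1 onset /p/, coda /∅/ ok → phonotactically legal

tza, pi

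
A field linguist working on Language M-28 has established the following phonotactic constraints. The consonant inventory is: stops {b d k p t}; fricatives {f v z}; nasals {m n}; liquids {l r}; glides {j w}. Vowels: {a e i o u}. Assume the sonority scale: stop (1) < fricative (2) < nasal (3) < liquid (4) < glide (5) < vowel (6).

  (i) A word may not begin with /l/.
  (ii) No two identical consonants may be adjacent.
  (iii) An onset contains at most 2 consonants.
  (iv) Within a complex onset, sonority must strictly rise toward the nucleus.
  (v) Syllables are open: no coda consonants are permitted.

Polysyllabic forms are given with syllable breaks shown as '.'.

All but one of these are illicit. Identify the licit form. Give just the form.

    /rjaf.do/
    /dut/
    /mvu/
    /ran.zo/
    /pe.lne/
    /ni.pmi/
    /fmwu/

/ni.pmi/

/rjaf.do/ — violates constraint (v): syllable 1 coda /f/ has 1 consonant (> 0) → illicit
/dut/ — violates constraint (v): syllable 1 coda /t/ has 1 consonant (> 0) → illicit
/mvu/ — violates constraint (iv): syllable 1 onset /mv/: /m/ (nasal, 3) → /v/ (fricative, 2) does not rise → illicit
/ran.zo/ — violates constraint (v): syllable 1 coda /n/ has 1 consonant (> 0) → illicit
/pe.lne/ — violates constraint (iv): syllable 2 onset /ln/: /l/ (liquid, 4) → /n/ (nasal, 3) does not rise → illicit
/ni.pmi/ — σ1 onset /n/, coda /∅/ ok; σ2 onset /pm/ (1→3 rises), coda /∅/ ok → licit
/fmwu/ — violates constraint (iii): syllable 1 onset /fmw/ has 3 consonants (> 2) → illicit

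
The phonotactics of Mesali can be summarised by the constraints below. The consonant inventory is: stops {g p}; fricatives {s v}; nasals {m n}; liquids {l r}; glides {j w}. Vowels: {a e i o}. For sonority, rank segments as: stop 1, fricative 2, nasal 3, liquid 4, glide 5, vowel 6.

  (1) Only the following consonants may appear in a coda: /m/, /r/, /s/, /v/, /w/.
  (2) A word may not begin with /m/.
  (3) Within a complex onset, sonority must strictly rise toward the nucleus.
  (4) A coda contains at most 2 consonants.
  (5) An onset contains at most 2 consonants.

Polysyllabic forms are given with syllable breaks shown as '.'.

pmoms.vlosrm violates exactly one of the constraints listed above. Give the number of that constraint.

4

pmoms.vlosrm: syllable 2 coda /srm/ has 3 consonants (> 2).
This is a violation of constraint 4: "A coda contains at most 2 consonants."
The remaining constraints (1, 2, 3, 5) are satisfied.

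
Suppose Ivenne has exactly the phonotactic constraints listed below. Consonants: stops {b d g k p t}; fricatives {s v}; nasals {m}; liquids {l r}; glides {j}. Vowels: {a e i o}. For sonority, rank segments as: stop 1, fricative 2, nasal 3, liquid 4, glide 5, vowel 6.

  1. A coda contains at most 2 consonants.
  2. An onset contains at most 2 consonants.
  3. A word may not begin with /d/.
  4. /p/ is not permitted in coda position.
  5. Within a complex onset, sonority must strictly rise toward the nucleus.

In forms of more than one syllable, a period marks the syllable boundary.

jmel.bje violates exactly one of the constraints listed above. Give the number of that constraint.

5

jmel.bje: syllable 1 onset /jm/: /j/ (glide, 5) → /m/ (nasal, 3) does not rise.
This is a violation of constraint 5: "Within a complex onset, sonority must strictly rise toward the nucleus."
The remaining constraints (1, 2, 3, 4) are satisfied.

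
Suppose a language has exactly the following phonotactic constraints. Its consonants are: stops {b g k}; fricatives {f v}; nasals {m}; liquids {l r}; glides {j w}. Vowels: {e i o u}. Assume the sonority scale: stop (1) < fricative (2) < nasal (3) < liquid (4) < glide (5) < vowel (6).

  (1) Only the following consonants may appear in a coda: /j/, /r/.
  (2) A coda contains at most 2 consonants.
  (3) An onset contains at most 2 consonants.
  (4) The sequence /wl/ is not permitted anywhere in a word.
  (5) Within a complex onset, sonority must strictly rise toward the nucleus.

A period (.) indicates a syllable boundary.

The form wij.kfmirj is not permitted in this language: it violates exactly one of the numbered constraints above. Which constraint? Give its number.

3

wij.kfmirj: syllable 2 onset /kfm/ has 3 consonants (> 2).
This is a violation of constraint 3: "An onset contains at most 2 consonants."
The remaining constraints (1, 2, 4, 5) are satisfied.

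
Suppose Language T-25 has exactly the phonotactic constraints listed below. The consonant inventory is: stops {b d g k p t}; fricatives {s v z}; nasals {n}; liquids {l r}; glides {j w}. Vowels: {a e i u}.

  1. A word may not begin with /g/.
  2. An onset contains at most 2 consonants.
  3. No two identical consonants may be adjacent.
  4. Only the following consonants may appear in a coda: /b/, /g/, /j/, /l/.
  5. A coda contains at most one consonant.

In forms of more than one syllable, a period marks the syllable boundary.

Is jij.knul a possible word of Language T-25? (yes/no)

jij.knul — σ1 onset /j/, coda /j/ ok; σ2 onset /kn/ (2C), coda /l/ ok → licit

yes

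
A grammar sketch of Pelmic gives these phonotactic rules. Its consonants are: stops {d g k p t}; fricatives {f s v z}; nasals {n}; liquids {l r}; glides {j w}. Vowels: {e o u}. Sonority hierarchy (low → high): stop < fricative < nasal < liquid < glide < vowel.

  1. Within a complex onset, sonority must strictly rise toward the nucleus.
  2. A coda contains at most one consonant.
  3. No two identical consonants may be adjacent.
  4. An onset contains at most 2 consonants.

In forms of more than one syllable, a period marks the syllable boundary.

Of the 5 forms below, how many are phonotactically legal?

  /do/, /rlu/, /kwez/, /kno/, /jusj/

3

/do/ — σ1 onset /d/, coda /∅/ ok → phonotactically legal
/rlu/ — violates constraint 1: syllable 1 onset /rl/: /r/ (liquid, 4) → /l/ (liquid, 4) does not rise → phonotactically illegal
/kwez/ — σ1 onset /kw/ (1→5 rises), coda /z/ ok → phonotactically legal
/kno/ — σ1 onset /kn/ (1→3 rises), coda /∅/ ok → phonotactically legal
/jusj/ — violates constraint 2: syllable 1 coda /sj/ has 2 consonants (> 1) → phonotactically illegal
Phonotactically legal: /do/, /kwez/, /kno/ → 3.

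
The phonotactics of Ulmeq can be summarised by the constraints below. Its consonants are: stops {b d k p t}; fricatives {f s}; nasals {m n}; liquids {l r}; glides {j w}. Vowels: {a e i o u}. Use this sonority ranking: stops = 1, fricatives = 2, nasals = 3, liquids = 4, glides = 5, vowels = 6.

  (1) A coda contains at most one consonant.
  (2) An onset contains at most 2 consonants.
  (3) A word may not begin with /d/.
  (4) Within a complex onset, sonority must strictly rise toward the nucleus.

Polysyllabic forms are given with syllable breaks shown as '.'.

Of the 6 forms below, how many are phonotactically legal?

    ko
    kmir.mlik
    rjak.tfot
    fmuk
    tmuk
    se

ko — σ1 onset /k/, coda /∅/ ok → phonotactically legal
kmir.mlik — σ1 onset /km/ (1→3 rises), coda /r/ ok; σ2 onset /ml/ (3→4 rises), coda /k/ ok → phonotactically legal
rjak.tfot — σ1 onset /rj/ (4→5 rises), coda /k/ ok; σ2 onset /tf/ (1→2 rises), coda /t/ ok → phonotactically legal
fmuk — σ1 onset /fm/ (2→3 rises), coda /k/ ok → phonotactically legal
tmuk — σ1 onset /tm/ (1→3 rises), coda /k/ ok → phonotactically legal
se — σ1 onset /s/, coda /∅/ ok → phonotactically legal
Phonotactically legal: ko, kmir.mlik, rjak.tfot, fmuk, tmuk, se → 6.

6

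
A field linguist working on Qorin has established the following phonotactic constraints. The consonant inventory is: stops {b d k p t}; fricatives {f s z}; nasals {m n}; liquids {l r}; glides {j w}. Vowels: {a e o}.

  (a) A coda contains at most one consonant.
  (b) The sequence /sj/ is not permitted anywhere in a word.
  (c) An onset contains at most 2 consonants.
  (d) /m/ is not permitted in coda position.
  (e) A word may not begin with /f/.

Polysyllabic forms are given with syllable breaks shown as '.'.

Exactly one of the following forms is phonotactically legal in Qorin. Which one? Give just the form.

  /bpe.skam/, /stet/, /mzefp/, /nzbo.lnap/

/bpe.skam/ — violates constraint (d): syllable 2 coda contains /m/ → phonotactically illegal
/stet/ — σ1 onset /st/ (2C), coda /t/ ok → phonotactically legal
/mzefp/ — violates constraint (a): syllable 1 coda /fp/ has 2 consonants (> 1) → phonotactically illegal
/nzbo.lnap/ — violates constraint (c): syllable 1 onset /nzb/ has 3 consonants (> 2) → phonotactically illegal

/stet/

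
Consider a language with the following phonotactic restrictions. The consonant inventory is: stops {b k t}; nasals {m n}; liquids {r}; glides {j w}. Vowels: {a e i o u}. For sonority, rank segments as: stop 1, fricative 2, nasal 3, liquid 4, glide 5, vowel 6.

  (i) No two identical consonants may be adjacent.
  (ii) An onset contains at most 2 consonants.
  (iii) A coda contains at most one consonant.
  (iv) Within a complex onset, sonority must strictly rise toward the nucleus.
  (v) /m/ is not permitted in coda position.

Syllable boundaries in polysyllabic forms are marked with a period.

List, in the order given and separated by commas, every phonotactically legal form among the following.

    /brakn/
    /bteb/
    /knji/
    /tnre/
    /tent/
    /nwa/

/brakn/ — violates constraint (iii): syllable 1 coda /kn/ has 2 consonants (> 1) → phonotactically illegal
/bteb/ — violates constraint (iv): syllable 1 onset /bt/: /b/ (stop, 1) → /t/ (stop, 1) does not rise → phonotactically illegal
/knji/ — violates constraint (ii): syllable 1 onset /knj/ has 3 consonants (> 2) → phonotactically illegal
/tnre/ — violates constraint (ii): syllable 1 onset /tnr/ has 3 consonants (> 2) → phonotactically illegal
/tent/ — violates constraint (iii): syllable 1 coda /nt/ has 2 consonants (> 1) → phonotactically illegal
/nwa/ — σ1 onset /nw/ (3→5 rises), coda /∅/ ok → phonotactically legal

/nwa/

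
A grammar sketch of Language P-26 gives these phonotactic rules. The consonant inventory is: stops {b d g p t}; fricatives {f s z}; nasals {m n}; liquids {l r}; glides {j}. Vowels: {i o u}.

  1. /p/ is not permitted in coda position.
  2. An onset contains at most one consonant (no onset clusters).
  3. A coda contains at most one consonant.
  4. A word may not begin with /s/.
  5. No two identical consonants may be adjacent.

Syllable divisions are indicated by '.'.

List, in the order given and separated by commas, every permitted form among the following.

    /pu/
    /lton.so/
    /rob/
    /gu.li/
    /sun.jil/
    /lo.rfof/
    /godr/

/pu/, /rob/, /gu.li/

/pu/ — σ1 onset /p/, coda /∅/ ok → permitted
/lton.so/ — violates constraint 2: syllable 1 onset /lt/ has 2 consonants (> 1) → not permitted
/rob/ — σ1 onset /r/, coda /b/ ok → permitted
/gu.li/ — σ1 onset /g/, coda /∅/ ok; σ2 onset /l/, coda /∅/ ok → permitted
/sun.jil/ — violates constraint 4: word begins with /s/ → not permitted
/lo.rfof/ — violates constraint 2: syllable 2 onset /rf/ has 2 consonants (> 1) → not permitted
/godr/ — violates constraint 3: syllable 1 coda /dr/ has 2 consonants (> 1) → not permitted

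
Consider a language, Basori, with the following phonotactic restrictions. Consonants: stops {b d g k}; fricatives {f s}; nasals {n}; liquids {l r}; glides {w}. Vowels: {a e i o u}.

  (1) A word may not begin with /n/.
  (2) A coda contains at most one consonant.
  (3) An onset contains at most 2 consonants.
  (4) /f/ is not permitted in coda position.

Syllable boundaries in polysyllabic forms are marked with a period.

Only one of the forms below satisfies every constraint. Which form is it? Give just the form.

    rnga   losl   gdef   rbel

rbel

rnga — violates constraint 3: syllable 1 onset /rng/ has 3 consonants (> 2) → not permitted
losl — violates constraint 2: syllable 1 coda /sl/ has 2 consonants (> 1) → not permitted
gdef — violates constraint 4: syllable 1 coda contains /f/ → not permitted
rbel — σ1 onset /rb/ (2C), coda /l/ ok → permitted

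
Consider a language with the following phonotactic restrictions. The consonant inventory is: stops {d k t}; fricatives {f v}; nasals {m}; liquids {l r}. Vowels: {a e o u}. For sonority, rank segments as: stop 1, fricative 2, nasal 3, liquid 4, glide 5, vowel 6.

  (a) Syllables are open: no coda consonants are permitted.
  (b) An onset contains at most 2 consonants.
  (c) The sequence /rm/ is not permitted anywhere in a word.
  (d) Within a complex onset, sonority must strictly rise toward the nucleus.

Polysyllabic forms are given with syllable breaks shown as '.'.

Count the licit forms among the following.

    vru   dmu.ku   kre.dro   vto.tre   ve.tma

4

vru — σ1 onset /vr/ (2→4 rises), coda /∅/ ok → licit
dmu.ku — σ1 onset /dm/ (1→3 rises), coda /∅/ ok; σ2 onset /k/, coda /∅/ ok → licit
kre.dro — σ1 onset /kr/ (1→4 rises), coda /∅/ ok; σ2 onset /dr/ (1→4 rises), coda /∅/ ok → licit
vto.tre — violates constraint (d): syllable 1 onset /vt/: /v/ (fricative, 2) → /t/ (stop, 1) does not rise → illicit
ve.tma — σ1 onset /v/, coda /∅/ ok; σ2 onset /tm/ (1→3 rises), coda /∅/ ok → licit
Licit: vru, dmu.ku, kre.dro, ve.tma → 4.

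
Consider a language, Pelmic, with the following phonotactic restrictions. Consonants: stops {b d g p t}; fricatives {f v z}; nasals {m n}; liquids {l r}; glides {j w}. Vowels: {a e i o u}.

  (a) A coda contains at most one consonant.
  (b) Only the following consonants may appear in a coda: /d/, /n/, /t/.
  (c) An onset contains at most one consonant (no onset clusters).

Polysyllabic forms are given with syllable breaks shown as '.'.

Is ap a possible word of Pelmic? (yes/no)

no

ap — violates constraint (b): syllable 1 coda contains /p/, which is not a licensed coda consonant → illicit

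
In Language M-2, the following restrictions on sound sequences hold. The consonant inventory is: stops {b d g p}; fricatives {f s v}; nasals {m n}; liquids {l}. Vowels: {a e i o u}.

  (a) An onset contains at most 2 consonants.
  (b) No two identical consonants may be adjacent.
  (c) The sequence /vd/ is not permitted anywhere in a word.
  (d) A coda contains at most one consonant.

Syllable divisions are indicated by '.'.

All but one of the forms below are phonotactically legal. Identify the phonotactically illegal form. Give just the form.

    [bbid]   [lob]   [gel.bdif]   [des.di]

[bbid]

[bbid] — violates constraint (b): adjacent identical consonants /bb/ → phonotactically illegal
[lob] — σ1 onset /l/, coda /b/ ok → phonotactically legal
[gel.bdif] — σ1 onset /g/, coda /l/ ok; σ2 onset /bd/ (2C), coda /f/ ok → phonotactically legal
[des.di] — σ1 onset /d/, coda /s/ ok; σ2 onset /d/, coda /∅/ ok → phonotactically legal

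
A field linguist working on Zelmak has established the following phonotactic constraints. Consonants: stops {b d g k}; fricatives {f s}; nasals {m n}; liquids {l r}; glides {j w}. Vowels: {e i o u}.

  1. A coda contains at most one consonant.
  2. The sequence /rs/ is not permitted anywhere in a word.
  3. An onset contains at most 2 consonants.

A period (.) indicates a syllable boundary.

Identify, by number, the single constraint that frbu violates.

3

frbu: syllable 1 onset /frb/ has 3 consonants (> 2).
This is a violation of constraint 3: "An onset contains at most 2 consonants."
The remaining constraints (1, 2) are satisfied.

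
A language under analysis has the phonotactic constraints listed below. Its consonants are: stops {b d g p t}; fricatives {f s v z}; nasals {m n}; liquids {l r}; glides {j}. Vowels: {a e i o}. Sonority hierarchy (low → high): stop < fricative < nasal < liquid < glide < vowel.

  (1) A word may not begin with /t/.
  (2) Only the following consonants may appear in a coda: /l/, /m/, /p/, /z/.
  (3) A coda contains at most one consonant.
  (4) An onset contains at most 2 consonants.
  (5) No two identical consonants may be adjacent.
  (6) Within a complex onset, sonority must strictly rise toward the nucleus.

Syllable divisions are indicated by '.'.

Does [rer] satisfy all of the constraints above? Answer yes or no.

no

[rer] — violates constraint 2: syllable 1 coda contains /r/, which is not a licensed coda consonant → phonotactically illegal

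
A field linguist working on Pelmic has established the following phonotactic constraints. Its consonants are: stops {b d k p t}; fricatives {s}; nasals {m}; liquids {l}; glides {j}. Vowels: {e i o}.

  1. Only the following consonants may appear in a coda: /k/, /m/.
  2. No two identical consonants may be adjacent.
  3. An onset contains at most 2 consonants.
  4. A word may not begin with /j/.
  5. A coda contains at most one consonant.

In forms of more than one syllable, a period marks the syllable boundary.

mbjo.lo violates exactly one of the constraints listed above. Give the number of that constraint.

mbjo.lo: syllable 1 onset /mbj/ has 3 consonants (> 2).
This is a violation of constraint 3: "An onset contains at most 2 consonants."
The remaining constraints (1, 2, 4, 5) are satisfied.

3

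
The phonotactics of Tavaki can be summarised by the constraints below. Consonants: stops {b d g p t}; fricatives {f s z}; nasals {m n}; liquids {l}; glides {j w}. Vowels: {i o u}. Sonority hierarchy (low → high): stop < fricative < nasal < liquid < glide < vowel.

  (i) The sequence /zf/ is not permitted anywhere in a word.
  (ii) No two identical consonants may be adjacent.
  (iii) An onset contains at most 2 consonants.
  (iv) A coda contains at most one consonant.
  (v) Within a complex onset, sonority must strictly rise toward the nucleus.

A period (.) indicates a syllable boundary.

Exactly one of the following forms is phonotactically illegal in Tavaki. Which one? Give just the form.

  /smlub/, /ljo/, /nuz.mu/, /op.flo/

/smlub/

/smlub/ — violates constraint (iii): syllable 1 onset /sml/ has 3 consonants (> 2) → phonotactically illegal
/ljo/ — σ1 onset /lj/ (4→5 rises), coda /∅/ ok → phonotactically legal
/nuz.mu/ — σ1 onset /n/, coda /z/ ok; σ2 onset /m/, coda /∅/ ok → phonotactically legal
/op.flo/ — σ1 onset /∅/, coda /p/ ok; σ2 onset /fl/ (2→4 rises), coda /∅/ ok → phonotactically legal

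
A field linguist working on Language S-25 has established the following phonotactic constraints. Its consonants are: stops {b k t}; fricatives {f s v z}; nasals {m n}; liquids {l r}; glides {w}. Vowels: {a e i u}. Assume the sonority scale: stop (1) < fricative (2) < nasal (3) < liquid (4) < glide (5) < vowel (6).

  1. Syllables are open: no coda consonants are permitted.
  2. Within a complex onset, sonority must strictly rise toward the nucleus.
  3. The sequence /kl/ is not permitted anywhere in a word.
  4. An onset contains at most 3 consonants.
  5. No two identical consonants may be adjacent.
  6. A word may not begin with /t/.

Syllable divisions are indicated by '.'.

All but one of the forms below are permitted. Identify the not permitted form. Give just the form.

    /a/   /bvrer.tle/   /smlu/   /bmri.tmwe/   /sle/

/a/ — σ1 onset /∅/, coda /∅/ ok → permitted
/bvrer.tle/ — violates constraint 1: syllable 1 coda /r/ has 1 consonant (> 0) → not permitted
/smlu/ — σ1 onset /sml/ (2→3→4 rises), coda /∅/ ok → permitted
/bmri.tmwe/ — σ1 onset /bmr/ (1→3→4 rises), coda /∅/ ok; σ2 onset /tmw/ (1→3→5 rises), coda /∅/ ok → permitted
/sle/ — σ1 onset /sl/ (2→4 rises), coda /∅/ ok → permitted

/bvrer.tle/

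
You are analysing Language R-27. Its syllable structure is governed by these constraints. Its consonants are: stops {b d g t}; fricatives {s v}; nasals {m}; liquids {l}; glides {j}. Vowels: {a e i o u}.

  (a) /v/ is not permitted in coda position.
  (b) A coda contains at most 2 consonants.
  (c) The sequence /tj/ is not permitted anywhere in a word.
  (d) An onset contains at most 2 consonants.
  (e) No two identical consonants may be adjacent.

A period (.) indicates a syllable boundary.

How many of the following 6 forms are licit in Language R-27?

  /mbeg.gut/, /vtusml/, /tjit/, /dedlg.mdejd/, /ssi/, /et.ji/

0

/mbeg.gut/ — violates constraint (e): adjacent identical consonants /gg/ → illicit
/vtusml/ — violates constraint (b): syllable 1 coda /sml/ has 3 consonants (> 2) → illicit
/tjit/ — violates constraint (c): contains banned sequence /tj/ → illicit
/dedlg.mdejd/ — violates constraint (b): syllable 1 coda /dlg/ has 3 consonants (> 2) → illicit
/ssi/ — violates constraint (e): adjacent identical consonants /ss/ → illicit
/et.ji/ — violates constraint (c): contains banned sequence /tj/ → illicit
No form is licit → 0.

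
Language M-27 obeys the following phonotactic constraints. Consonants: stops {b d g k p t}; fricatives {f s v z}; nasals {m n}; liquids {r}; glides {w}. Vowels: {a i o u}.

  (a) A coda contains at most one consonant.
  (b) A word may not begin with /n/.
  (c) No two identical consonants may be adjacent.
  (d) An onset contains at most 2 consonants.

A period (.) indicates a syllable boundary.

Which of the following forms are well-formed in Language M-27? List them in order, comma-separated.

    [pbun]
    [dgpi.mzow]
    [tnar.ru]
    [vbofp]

[pbun] — σ1 onset /pb/ (2C), coda /n/ ok → well-formed
[dgpi.mzow] — violates constraint (d): syllable 1 onset /dgp/ has 3 consonants (> 2) → ill-formed
[tnar.ru] — violates constraint (c): adjacent identical consonants /rr/ → ill-formed
[vbofp] — violates constraint (a): syllable 1 coda /fp/ has 2 consonants (> 1) → ill-formed

[pbun]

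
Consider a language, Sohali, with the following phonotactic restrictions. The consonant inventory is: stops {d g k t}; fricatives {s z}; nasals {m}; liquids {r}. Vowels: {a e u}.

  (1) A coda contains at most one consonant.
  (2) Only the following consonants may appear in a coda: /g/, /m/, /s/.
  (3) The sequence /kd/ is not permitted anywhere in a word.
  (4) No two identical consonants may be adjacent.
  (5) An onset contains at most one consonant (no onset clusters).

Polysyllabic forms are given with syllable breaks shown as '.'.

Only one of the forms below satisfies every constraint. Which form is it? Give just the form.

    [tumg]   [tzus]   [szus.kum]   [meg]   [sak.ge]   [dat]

[meg]

[tumg] — violates constraint 1: syllable 1 coda /mg/ has 2 consonants (> 1) → ill-formed
[tzus] — violates constraint 5: syllable 1 onset /tz/ has 2 consonants (> 1) → ill-formed
[szus.kum] — violates constraint 5: syllable 1 onset /sz/ has 2 consonants (> 1) → ill-formed
[meg] — σ1 onset /m/, coda /g/ ok → well-formed
[sak.ge] — violates constraint 2: syllable 1 coda contains /k/, which is not a licensed coda consonant → ill-formed
[dat] — violates constraint 2: syllable 1 coda contains /t/, which is not a licensed coda consonant → ill-formed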